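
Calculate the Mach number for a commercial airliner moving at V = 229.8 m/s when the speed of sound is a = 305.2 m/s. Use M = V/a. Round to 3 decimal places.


Step 1: M = V / a = 229.8 / 305.2
Step 2: M = 0.753

0.753


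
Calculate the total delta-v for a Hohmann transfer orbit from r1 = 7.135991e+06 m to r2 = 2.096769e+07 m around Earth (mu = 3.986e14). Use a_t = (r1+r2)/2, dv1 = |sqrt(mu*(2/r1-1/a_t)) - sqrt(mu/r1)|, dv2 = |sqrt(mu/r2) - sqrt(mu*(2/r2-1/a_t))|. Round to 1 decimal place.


Step 1: Transfer semi-major axis a_t = (7.135991e+06 + 2.096769e+07) / 2 = 1.405184e+07 m
Step 2: v1 (circular at r1) = sqrt(mu/r1) = 7473.8 m/s
Step 3: v_t1 = sqrt(mu*(2/r1 - 1/a_t)) = 9129.57 m/s
Step 4: dv1 = |9129.57 - 7473.8| = 1655.77 m/s
Step 5: v2 (circular at r2) = 4360.07 m/s, v_t2 = 3107.09 m/s
Step 6: dv2 = |4360.07 - 3107.09| = 1252.98 m/s
Step 7: Total delta-v = 1655.77 + 1252.98 = 2908.7 m/s

2908.7


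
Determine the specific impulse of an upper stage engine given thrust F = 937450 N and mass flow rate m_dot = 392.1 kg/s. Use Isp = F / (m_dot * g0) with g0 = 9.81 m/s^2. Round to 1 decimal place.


Step 1: m_dot * g0 = 392.1 * 9.81 = 3846.5
Step 2: Isp = 937450 / 3846.5 = 243.7 s

243.7


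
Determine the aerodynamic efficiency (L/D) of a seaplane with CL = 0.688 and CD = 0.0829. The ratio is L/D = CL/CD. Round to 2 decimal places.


Step 1: L/D = CL / CD = 0.688 / 0.0829
Step 2: L/D = 8.30

8.30


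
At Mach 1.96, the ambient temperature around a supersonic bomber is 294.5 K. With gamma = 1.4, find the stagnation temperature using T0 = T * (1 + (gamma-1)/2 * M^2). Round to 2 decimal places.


Step 1: (gamma-1)/2 = 0.2
Step 2: M^2 = 3.8416
Step 3: 1 + 0.2 * 3.8416 = 1.76832
Step 4: T0 = 294.5 * 1.76832 = 520.77 K

520.77


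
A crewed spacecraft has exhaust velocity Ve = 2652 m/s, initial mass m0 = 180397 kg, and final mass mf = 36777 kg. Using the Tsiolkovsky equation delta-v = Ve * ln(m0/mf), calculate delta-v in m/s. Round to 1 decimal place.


Step 1: Mass ratio m0/mf = 180397 / 36777 = 4.905158
Step 2: ln(4.905158) = 1.590287
Step 3: delta-v = 2652 * 1.590287 = 4217.4 m/s

4217.4


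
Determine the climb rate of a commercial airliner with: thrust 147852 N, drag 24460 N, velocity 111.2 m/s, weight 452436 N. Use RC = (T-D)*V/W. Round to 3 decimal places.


Step 1: Excess thrust = T - D = 147852 - 24460 = 123392 N
Step 2: Excess power = 123392 * 111.2 = 13721190.4 W
Step 3: RC = 13721190.4 / 452436 = 30.327 m/s

30.327


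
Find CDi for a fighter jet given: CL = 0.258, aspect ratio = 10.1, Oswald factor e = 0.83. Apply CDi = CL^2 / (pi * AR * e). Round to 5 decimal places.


Step 1: CL^2 = 0.258^2 = 0.066564
Step 2: pi * AR * e = 3.14159 * 10.1 * 0.83 = 26.335971
Step 3: CDi = 0.066564 / 26.335971 = 0.00253

0.00253


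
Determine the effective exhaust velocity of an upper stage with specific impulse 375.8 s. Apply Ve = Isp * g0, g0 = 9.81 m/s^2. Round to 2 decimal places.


Step 1: Ve = Isp * g0 = 375.8 * 9.81
Step 2: Ve = 3686.60 m/s

3686.60


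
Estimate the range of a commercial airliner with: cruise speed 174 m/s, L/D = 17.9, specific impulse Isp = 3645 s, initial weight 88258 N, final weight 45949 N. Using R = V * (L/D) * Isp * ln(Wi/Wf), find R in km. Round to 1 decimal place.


Step 1: Coefficient = V * (L/D) * Isp = 174 * 17.9 * 3645 = 11352717.0 m
Step 2: Wi/Wf = 88258 / 45949 = 1.920782
Step 3: ln(1.920782) = 0.652732
Step 4: R = 11352717.0 * 0.652732 = 7410284.6 m = 7410.3 km

7410.3


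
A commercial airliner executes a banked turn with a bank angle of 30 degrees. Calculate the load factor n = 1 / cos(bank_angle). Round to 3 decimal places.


Step 1: Convert 30 degrees to radians = 0.523599
Step 2: cos(30 deg) = 0.866025
Step 3: n = 1 / 0.866025 = 1.155

1.155


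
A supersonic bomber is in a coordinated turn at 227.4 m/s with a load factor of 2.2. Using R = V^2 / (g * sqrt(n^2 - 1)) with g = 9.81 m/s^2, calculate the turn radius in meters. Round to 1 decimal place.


Step 1: V^2 = 227.4^2 = 51710.76
Step 2: n^2 - 1 = 2.2^2 - 1 = 3.84
Step 3: sqrt(3.84) = 1.959592
Step 4: R = 51710.76 / (9.81 * 1.959592) = 2690.0 m

2690.0


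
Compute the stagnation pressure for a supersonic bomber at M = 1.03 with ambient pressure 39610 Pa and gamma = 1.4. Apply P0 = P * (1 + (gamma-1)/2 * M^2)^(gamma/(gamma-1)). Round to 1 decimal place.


Step 1: (gamma-1)/2 * M^2 = 0.2 * 1.0609 = 0.21218
Step 2: 1 + 0.21218 = 1.21218
Step 3: Exponent gamma/(gamma-1) = 3.5
Step 4: P0 = 39610 * 1.21218^3.5 = 77676.5 Pa

77676.5


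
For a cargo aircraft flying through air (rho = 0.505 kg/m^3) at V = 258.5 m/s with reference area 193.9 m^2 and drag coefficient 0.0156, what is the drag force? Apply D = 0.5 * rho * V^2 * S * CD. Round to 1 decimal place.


Step 1: Dynamic pressure q = 0.5 * 0.505 * 258.5^2 = 16872.6181 Pa
Step 2: Drag D = q * S * CD = 16872.6181 * 193.9 * 0.0156
Step 3: D = 51037.0 N

51037.0


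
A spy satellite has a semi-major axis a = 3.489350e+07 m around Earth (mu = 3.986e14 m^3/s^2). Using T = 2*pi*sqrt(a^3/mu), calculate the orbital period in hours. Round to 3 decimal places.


Step 1: a^3 / mu = 4.248480e+22 / 3.986e14 = 1.065851e+08
Step 2: sqrt(1.065851e+08) = 10324.0037 s
Step 3: T = 2*pi * 10324.0037 = 64867.63 s
Step 4: T in hours = 64867.63 / 3600 = 18.019 hours

18.019


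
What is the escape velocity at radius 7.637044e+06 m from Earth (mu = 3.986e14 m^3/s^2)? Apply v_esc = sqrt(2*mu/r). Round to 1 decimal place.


Step 1: 2*mu/r = 2 * 3.986e14 / 7.637044e+06 = 104385937.8053
Step 2: v_esc = sqrt(104385937.8053) = 10216.9 m/s

10216.9


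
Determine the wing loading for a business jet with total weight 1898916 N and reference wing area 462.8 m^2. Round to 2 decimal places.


Step 1: Wing loading = W / S = 1898916 / 462.8
Step 2: Wing loading = 4103.10 N/m^2

4103.10


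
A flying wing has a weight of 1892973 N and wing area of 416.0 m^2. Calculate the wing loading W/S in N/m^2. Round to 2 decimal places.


Step 1: Wing loading = W / S = 1892973 / 416.0
Step 2: Wing loading = 4550.42 N/m^2

4550.42


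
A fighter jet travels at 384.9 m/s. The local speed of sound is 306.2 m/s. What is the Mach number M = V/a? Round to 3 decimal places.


Step 1: M = V / a = 384.9 / 306.2
Step 2: M = 1.257

1.257


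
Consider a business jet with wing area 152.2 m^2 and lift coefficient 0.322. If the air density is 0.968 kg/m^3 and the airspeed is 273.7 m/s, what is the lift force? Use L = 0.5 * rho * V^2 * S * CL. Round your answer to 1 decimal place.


Step 1: Calculate dynamic pressure q = 0.5 * 0.968 * 273.7^2 = 0.5 * 0.968 * 74911.69 = 36257.258 Pa
Step 2: Multiply by wing area and lift coefficient: L = 36257.258 * 152.2 * 0.322
Step 3: L = 5518354.6615 * 0.322 = 1776910.2 N

1776910.2


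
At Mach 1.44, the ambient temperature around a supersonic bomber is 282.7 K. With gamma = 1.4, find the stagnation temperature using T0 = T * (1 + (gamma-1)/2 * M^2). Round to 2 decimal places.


Step 1: (gamma-1)/2 = 0.2
Step 2: M^2 = 2.0736
Step 3: 1 + 0.2 * 2.0736 = 1.41472
Step 4: T0 = 282.7 * 1.41472 = 399.94 K

399.94


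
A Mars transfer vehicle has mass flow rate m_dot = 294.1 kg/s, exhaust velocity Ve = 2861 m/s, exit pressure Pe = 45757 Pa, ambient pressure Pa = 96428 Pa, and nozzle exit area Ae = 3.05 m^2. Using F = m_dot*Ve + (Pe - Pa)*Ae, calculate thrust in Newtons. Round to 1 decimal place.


Step 1: Momentum thrust = m_dot * Ve = 294.1 * 2861 = 841420.1 N
Step 2: Pressure thrust = (Pe - Pa) * Ae = (45757 - 96428) * 3.05 = -154546.55 N
Step 3: Total thrust F = 841420.1 + -154546.55 = 686873.6 N

686873.6


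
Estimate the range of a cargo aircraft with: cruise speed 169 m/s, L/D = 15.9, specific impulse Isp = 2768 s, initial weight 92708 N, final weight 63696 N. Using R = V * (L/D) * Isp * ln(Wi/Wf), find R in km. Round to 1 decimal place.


Step 1: Coefficient = V * (L/D) * Isp = 169 * 15.9 * 2768 = 7437892.8 m
Step 2: Wi/Wf = 92708 / 63696 = 1.455476
Step 3: ln(1.455476) = 0.375333
Step 4: R = 7437892.8 * 0.375333 = 2791686.6 m = 2791.7 km

2791.7


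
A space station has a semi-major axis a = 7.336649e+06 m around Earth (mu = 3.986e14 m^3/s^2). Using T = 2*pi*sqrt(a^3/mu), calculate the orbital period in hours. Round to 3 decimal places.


Step 1: a^3 / mu = 3.949055e+20 / 3.986e14 = 9.907314e+05
Step 2: sqrt(9.907314e+05) = 995.3549 s
Step 3: T = 2*pi * 995.3549 = 6254.0 s
Step 4: T in hours = 6254.0 / 3600 = 1.737 hours

1.737


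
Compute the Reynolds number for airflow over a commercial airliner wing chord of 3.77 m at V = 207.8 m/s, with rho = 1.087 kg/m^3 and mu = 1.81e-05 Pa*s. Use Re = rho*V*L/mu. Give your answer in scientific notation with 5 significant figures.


Step 1: Numerator = rho * V * L = 1.087 * 207.8 * 3.77 = 851.562322
Step 2: Re = 851.562322 / 1.81e-05
Step 3: Re = 4.7048e+07

4.7048e+07


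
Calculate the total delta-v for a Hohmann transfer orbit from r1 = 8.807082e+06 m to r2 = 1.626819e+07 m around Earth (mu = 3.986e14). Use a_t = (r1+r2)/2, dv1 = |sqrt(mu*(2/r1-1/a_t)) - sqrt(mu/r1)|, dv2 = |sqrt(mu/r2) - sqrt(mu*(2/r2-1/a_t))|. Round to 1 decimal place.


Step 1: Transfer semi-major axis a_t = (8.807082e+06 + 1.626819e+07) / 2 = 1.253764e+07 m
Step 2: v1 (circular at r1) = sqrt(mu/r1) = 6727.48 m/s
Step 3: v_t1 = sqrt(mu*(2/r1 - 1/a_t)) = 7663.28 m/s
Step 4: dv1 = |7663.28 - 6727.48| = 935.79 m/s
Step 5: v2 (circular at r2) = 4949.93 m/s, v_t2 = 4148.65 m/s
Step 6: dv2 = |4949.93 - 4148.65| = 801.28 m/s
Step 7: Total delta-v = 935.79 + 801.28 = 1737.1 m/s

1737.1


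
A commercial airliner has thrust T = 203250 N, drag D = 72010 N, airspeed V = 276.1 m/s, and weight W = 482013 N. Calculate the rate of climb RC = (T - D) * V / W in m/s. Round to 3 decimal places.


Step 1: Excess thrust = T - D = 203250 - 72010 = 131240 N
Step 2: Excess power = 131240 * 276.1 = 36235364.0 W
Step 3: RC = 36235364.0 / 482013 = 75.175 m/s

75.175


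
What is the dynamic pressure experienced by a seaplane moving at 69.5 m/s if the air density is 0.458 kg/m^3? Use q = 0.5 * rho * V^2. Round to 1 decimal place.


Step 1: V^2 = 69.5^2 = 4830.25
Step 2: q = 0.5 * 0.458 * 4830.25
Step 3: q = 1106.1 Pa

1106.1


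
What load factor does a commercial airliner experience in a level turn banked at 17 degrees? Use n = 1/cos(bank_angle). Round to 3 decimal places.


Step 1: Convert 17 degrees to radians = 0.296706
Step 2: cos(17 deg) = 0.956305
Step 3: n = 1 / 0.956305 = 1.046

1.046


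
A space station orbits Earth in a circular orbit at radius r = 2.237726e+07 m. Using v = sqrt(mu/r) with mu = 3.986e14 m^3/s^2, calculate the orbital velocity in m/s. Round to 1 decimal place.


Step 1: mu / r = 3.986e14 / 2.237726e+07 = 17812725.9548
Step 2: v = sqrt(17812725.9548) = 4220.5 m/s

4220.5


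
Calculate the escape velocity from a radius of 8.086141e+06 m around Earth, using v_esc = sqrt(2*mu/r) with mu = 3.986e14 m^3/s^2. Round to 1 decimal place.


Step 1: 2*mu/r = 2 * 3.986e14 / 8.086141e+06 = 98588436.6844
Step 2: v_esc = sqrt(98588436.6844) = 9929.2 m/s

9929.2


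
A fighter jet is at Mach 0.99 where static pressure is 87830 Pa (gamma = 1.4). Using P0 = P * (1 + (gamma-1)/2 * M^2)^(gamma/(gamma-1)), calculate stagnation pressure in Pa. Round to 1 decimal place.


Step 1: (gamma-1)/2 * M^2 = 0.2 * 0.9801 = 0.19602
Step 2: 1 + 0.19602 = 1.19602
Step 3: Exponent gamma/(gamma-1) = 3.5
Step 4: P0 = 87830 * 1.19602^3.5 = 164334.0 Pa

164334.0


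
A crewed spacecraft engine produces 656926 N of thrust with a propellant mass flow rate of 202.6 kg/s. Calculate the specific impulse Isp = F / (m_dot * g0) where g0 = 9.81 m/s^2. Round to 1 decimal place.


Step 1: m_dot * g0 = 202.6 * 9.81 = 1987.51
Step 2: Isp = 656926 / 1987.51 = 330.5 s

330.5


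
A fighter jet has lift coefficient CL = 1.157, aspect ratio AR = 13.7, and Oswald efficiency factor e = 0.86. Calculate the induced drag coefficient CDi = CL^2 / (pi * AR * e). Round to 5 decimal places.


Step 1: CL^2 = 1.157^2 = 1.338649
Step 2: pi * AR * e = 3.14159 * 13.7 * 0.86 = 37.014245
Step 3: CDi = 1.338649 / 37.014245 = 0.03617

0.03617


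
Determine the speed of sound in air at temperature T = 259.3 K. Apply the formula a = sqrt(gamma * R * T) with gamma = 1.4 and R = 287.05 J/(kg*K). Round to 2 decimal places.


Step 1: gamma * R * T = 1.4 * 287.05 * 259.3 = 104204.891
Step 2: a = sqrt(104204.891) = 322.81 m/s

322.81


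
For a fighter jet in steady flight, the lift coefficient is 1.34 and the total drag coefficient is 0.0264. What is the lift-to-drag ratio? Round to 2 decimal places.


Step 1: L/D = CL / CD = 1.34 / 0.0264
Step 2: L/D = 50.76

50.76


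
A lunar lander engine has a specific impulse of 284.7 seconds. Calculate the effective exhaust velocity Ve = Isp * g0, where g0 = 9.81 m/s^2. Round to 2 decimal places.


Step 1: Ve = Isp * g0 = 284.7 * 9.81
Step 2: Ve = 2792.91 m/s

2792.91


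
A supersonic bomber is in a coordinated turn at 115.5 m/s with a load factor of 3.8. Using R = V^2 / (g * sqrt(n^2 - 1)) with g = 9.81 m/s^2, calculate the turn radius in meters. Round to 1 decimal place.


Step 1: V^2 = 115.5^2 = 13340.25
Step 2: n^2 - 1 = 3.8^2 - 1 = 13.44
Step 3: sqrt(13.44) = 3.666061
Step 4: R = 13340.25 / (9.81 * 3.666061) = 370.9 m

370.9


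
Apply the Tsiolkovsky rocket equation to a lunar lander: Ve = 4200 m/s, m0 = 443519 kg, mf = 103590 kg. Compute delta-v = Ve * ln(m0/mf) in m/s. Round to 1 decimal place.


Step 1: Mass ratio m0/mf = 443519 / 103590 = 4.281485
Step 2: ln(4.281485) = 1.4543
Step 3: delta-v = 4200 * 1.4543 = 6108.1 m/s

6108.1


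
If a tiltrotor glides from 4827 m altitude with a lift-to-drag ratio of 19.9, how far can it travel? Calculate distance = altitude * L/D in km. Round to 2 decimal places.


Step 1: Glide distance = altitude * L/D = 4827 * 19.9 = 96057.3 m
Step 2: Convert to km: 96057.3 / 1000 = 96.06 km

96.06


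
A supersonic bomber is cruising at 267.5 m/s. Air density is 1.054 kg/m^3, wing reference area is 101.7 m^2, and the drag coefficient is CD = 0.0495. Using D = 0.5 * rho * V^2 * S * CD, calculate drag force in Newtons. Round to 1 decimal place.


Step 1: Dynamic pressure q = 0.5 * 1.054 * 267.5^2 = 37710.1438 Pa
Step 2: Drag D = q * S * CD = 37710.1438 * 101.7 * 0.0495
Step 3: D = 189838.5 N

189838.5


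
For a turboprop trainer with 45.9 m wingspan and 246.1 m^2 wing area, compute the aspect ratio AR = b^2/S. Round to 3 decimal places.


Step 1: b^2 = 45.9^2 = 2106.81
Step 2: AR = 2106.81 / 246.1 = 8.561

8.561


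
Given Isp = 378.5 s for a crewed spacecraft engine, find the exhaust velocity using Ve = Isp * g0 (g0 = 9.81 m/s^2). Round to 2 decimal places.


Step 1: Ve = Isp * g0 = 378.5 * 9.81
Step 2: Ve = 3713.09 m/s

3713.09


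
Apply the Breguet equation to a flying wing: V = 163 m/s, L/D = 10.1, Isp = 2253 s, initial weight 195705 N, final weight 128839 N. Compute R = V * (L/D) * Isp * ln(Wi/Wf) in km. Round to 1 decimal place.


Step 1: Coefficient = V * (L/D) * Isp = 163 * 10.1 * 2253 = 3709113.9 m
Step 2: Wi/Wf = 195705 / 128839 = 1.518989
Step 3: ln(1.518989) = 0.418045
Step 4: R = 3709113.9 * 0.418045 = 1550576.0 m = 1550.6 km

1550.6


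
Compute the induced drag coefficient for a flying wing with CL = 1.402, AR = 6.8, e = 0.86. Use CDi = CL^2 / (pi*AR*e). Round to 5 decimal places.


Step 1: CL^2 = 1.402^2 = 1.965604
Step 2: pi * AR * e = 3.14159 * 6.8 * 0.86 = 18.372034
Step 3: CDi = 1.965604 / 18.372034 = 0.10699

0.10699


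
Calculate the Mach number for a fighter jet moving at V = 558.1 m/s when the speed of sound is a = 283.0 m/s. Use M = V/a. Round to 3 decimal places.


Step 1: M = V / a = 558.1 / 283.0
Step 2: M = 1.972

1.972


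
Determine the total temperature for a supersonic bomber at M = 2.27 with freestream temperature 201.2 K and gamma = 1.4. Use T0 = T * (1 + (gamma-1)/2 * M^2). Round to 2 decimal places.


Step 1: (gamma-1)/2 = 0.2
Step 2: M^2 = 5.1529
Step 3: 1 + 0.2 * 5.1529 = 2.03058
Step 4: T0 = 201.2 * 2.03058 = 408.55 K

408.55


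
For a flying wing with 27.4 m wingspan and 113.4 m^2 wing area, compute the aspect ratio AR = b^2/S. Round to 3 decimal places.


Step 1: b^2 = 27.4^2 = 750.76
Step 2: AR = 750.76 / 113.4 = 6.620

6.620


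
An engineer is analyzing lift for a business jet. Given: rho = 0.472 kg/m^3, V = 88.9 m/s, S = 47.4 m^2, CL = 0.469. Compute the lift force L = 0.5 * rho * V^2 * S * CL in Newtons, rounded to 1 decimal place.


Step 1: Calculate dynamic pressure q = 0.5 * 0.472 * 88.9^2 = 0.5 * 0.472 * 7903.21 = 1865.1576 Pa
Step 2: Multiply by wing area and lift coefficient: L = 1865.1576 * 47.4 * 0.469
Step 3: L = 88408.4683 * 0.469 = 41463.6 N

41463.6


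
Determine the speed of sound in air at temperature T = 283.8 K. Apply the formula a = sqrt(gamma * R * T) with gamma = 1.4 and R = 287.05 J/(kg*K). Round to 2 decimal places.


Step 1: gamma * R * T = 1.4 * 287.05 * 283.8 = 114050.706
Step 2: a = sqrt(114050.706) = 337.71 m/s

337.71


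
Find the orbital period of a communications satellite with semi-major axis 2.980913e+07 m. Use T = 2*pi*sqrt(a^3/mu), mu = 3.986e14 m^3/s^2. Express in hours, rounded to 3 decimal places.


Step 1: a^3 / mu = 2.648792e+22 / 3.986e14 = 6.645239e+07
Step 2: sqrt(6.645239e+07) = 8151.8336 s
Step 3: T = 2*pi * 8151.8336 = 51219.48 s
Step 4: T in hours = 51219.48 / 3600 = 14.228 hours

14.228


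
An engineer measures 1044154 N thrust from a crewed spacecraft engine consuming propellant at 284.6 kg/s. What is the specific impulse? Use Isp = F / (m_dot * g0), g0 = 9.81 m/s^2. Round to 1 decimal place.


Step 1: m_dot * g0 = 284.6 * 9.81 = 2791.93
Step 2: Isp = 1044154 / 2791.93 = 374.0 s

374.0


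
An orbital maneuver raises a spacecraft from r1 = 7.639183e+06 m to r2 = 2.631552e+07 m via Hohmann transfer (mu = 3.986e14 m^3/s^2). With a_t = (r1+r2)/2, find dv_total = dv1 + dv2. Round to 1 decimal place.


Step 1: Transfer semi-major axis a_t = (7.639183e+06 + 2.631552e+07) / 2 = 1.697735e+07 m
Step 2: v1 (circular at r1) = sqrt(mu/r1) = 7223.46 m/s
Step 3: v_t1 = sqrt(mu*(2/r1 - 1/a_t)) = 8993.24 m/s
Step 4: dv1 = |8993.24 - 7223.46| = 1769.78 m/s
Step 5: v2 (circular at r2) = 3891.91 m/s, v_t2 = 2610.67 m/s
Step 6: dv2 = |3891.91 - 2610.67| = 1281.24 m/s
Step 7: Total delta-v = 1769.78 + 1281.24 = 3051.0 m/s

3051.0


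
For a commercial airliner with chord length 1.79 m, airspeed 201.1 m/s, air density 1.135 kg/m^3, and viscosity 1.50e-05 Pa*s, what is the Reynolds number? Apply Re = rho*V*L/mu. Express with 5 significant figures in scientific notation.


Step 1: Numerator = rho * V * L = 1.135 * 201.1 * 1.79 = 408.564815
Step 2: Re = 408.564815 / 1.50e-05
Step 3: Re = 2.7238e+07

2.7238e+07


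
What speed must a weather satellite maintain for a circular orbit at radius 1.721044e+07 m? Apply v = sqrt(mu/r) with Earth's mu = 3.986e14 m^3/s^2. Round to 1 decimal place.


Step 1: mu / r = 3.986e14 / 1.721044e+07 = 23160360.8043
Step 2: v = sqrt(23160360.8043) = 4812.5 m/s

4812.5


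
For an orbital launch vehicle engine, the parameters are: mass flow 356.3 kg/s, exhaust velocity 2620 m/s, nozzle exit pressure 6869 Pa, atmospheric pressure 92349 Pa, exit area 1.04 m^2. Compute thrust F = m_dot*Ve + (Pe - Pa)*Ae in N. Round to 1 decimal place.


Step 1: Momentum thrust = m_dot * Ve = 356.3 * 2620 = 933506.0 N
Step 2: Pressure thrust = (Pe - Pa) * Ae = (6869 - 92349) * 1.04 = -88899.20 N
Step 3: Total thrust F = 933506.0 + -88899.20 = 844606.8 N

844606.8


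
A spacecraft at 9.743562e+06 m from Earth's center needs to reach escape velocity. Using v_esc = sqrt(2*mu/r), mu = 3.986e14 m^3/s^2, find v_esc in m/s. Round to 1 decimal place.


Step 1: 2*mu/r = 2 * 3.986e14 / 9.743562e+06 = 81818127.7032
Step 2: v_esc = sqrt(81818127.7032) = 9045.3 m/s

9045.3


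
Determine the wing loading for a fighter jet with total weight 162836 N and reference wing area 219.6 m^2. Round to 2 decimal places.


Step 1: Wing loading = W / S = 162836 / 219.6
Step 2: Wing loading = 741.51 N/m^2

741.51


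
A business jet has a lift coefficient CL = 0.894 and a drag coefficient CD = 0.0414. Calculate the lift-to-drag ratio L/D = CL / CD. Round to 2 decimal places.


Step 1: L/D = CL / CD = 0.894 / 0.0414
Step 2: L/D = 21.59

21.59


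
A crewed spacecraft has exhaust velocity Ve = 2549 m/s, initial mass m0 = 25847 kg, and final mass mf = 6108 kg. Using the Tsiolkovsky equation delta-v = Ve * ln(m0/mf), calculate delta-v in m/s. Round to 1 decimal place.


Step 1: Mass ratio m0/mf = 25847 / 6108 = 4.231663
Step 2: ln(4.231663) = 1.442595
Step 3: delta-v = 2549 * 1.442595 = 3677.2 m/s

3677.2


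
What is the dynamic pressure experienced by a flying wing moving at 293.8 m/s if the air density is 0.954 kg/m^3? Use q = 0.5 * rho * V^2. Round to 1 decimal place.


Step 1: V^2 = 293.8^2 = 86318.44
Step 2: q = 0.5 * 0.954 * 86318.44
Step 3: q = 41173.9 Pa

41173.9


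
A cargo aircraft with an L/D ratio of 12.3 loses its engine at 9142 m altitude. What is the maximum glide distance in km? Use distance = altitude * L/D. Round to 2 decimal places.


Step 1: Glide distance = altitude * L/D = 9142 * 12.3 = 112446.6 m
Step 2: Convert to km: 112446.6 / 1000 = 112.45 km

112.45


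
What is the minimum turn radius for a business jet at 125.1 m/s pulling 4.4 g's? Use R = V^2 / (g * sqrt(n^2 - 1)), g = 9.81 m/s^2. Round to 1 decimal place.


Step 1: V^2 = 125.1^2 = 15650.01
Step 2: n^2 - 1 = 4.4^2 - 1 = 18.36
Step 3: sqrt(18.36) = 4.284857
Step 4: R = 15650.01 / (9.81 * 4.284857) = 372.3 m

372.3


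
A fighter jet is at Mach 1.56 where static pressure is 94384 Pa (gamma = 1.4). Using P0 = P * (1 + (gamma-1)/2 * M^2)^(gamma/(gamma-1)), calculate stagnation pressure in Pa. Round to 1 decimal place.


Step 1: (gamma-1)/2 * M^2 = 0.2 * 2.4336 = 0.48672
Step 2: 1 + 0.48672 = 1.48672
Step 3: Exponent gamma/(gamma-1) = 3.5
Step 4: P0 = 94384 * 1.48672^3.5 = 378181.7 Pa

378181.7


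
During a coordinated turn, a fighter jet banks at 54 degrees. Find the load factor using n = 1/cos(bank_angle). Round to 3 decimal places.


Step 1: Convert 54 degrees to radians = 0.942478
Step 2: cos(54 deg) = 0.587785
Step 3: n = 1 / 0.587785 = 1.701

1.701


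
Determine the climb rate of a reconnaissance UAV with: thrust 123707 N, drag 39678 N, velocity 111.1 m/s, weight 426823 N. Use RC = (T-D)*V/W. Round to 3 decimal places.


Step 1: Excess thrust = T - D = 123707 - 39678 = 84029 N
Step 2: Excess power = 84029 * 111.1 = 9335621.9 W
Step 3: RC = 9335621.9 / 426823 = 21.872 m/s

21.872


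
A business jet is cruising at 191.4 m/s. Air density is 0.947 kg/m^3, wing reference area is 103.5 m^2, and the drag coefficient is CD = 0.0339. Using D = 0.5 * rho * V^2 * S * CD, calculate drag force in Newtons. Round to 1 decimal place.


Step 1: Dynamic pressure q = 0.5 * 0.947 * 191.4^2 = 17346.1801 Pa
Step 2: Drag D = q * S * CD = 17346.1801 * 103.5 * 0.0339
Step 3: D = 60861.7 N

60861.7


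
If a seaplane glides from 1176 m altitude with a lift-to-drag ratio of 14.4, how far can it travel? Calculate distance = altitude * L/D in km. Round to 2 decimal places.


Step 1: Glide distance = altitude * L/D = 1176 * 14.4 = 16934.4 m
Step 2: Convert to km: 16934.4 / 1000 = 16.93 km

16.93


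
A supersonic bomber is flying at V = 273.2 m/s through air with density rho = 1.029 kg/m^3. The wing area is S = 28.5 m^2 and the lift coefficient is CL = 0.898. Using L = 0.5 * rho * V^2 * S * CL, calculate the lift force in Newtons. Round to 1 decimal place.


Step 1: Calculate dynamic pressure q = 0.5 * 1.029 * 273.2^2 = 0.5 * 1.029 * 74638.24 = 38401.3745 Pa
Step 2: Multiply by wing area and lift coefficient: L = 38401.3745 * 28.5 * 0.898
Step 3: L = 1094439.1727 * 0.898 = 982806.4 N

982806.4


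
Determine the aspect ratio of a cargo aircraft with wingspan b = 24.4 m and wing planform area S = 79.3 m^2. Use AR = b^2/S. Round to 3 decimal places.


Step 1: b^2 = 24.4^2 = 595.36
Step 2: AR = 595.36 / 79.3 = 7.508

7.508


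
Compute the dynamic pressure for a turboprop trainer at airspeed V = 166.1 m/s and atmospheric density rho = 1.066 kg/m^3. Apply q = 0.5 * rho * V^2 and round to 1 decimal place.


Step 1: V^2 = 166.1^2 = 27589.21
Step 2: q = 0.5 * 1.066 * 27589.21
Step 3: q = 14705.0 Pa

14705.0


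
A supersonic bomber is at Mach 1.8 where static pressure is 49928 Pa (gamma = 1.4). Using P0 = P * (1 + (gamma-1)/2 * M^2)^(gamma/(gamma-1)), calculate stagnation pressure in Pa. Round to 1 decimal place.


Step 1: (gamma-1)/2 * M^2 = 0.2 * 3.24 = 0.648
Step 2: 1 + 0.648 = 1.648
Step 3: Exponent gamma/(gamma-1) = 3.5
Step 4: P0 = 49928 * 1.648^3.5 = 286876.1 Pa

286876.1


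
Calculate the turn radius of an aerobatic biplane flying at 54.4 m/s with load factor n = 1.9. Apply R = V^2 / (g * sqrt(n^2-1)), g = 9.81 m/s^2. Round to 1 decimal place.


Step 1: V^2 = 54.4^2 = 2959.36
Step 2: n^2 - 1 = 1.9^2 - 1 = 2.61
Step 3: sqrt(2.61) = 1.615549
Step 4: R = 2959.36 / (9.81 * 1.615549) = 186.7 m

186.7


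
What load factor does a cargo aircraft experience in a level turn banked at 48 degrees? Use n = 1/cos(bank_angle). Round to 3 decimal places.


Step 1: Convert 48 degrees to radians = 0.837758
Step 2: cos(48 deg) = 0.669131
Step 3: n = 1 / 0.669131 = 1.494

1.494


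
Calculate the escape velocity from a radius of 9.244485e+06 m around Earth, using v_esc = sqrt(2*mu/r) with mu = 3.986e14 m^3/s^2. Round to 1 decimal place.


Step 1: 2*mu/r = 2 * 3.986e14 / 9.244485e+06 = 86235198.6076
Step 2: v_esc = sqrt(86235198.6076) = 9286.3 m/s

9286.3


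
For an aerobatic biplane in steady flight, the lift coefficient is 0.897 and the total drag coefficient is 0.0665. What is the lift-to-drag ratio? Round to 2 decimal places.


Step 1: L/D = CL / CD = 0.897 / 0.0665
Step 2: L/D = 13.49

13.49


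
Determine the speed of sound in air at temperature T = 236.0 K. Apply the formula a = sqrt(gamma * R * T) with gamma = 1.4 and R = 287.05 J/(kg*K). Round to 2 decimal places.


Step 1: gamma * R * T = 1.4 * 287.05 * 236.0 = 94841.32
Step 2: a = sqrt(94841.32) = 307.96 m/s

307.96


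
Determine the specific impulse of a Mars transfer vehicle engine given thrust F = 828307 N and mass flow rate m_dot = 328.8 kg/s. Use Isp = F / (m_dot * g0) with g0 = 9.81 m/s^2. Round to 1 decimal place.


Step 1: m_dot * g0 = 328.8 * 9.81 = 3225.53
Step 2: Isp = 828307 / 3225.53 = 256.8 s

256.8


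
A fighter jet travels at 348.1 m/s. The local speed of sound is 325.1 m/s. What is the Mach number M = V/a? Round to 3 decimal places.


Step 1: M = V / a = 348.1 / 325.1
Step 2: M = 1.071

1.071


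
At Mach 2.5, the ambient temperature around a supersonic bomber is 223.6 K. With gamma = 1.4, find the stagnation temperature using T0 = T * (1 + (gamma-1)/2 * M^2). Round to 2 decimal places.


Step 1: (gamma-1)/2 = 0.2
Step 2: M^2 = 6.25
Step 3: 1 + 0.2 * 6.25 = 2.25
Step 4: T0 = 223.6 * 2.25 = 503.10 K

503.10


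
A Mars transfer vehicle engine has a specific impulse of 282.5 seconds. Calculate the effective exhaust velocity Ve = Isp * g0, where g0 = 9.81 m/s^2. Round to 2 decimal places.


Step 1: Ve = Isp * g0 = 282.5 * 9.81
Step 2: Ve = 2771.33 m/s

2771.33


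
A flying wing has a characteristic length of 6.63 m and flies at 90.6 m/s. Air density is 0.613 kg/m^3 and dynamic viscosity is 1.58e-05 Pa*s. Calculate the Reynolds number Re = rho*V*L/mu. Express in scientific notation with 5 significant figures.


Step 1: Numerator = rho * V * L = 0.613 * 90.6 * 6.63 = 368.215614
Step 2: Re = 368.215614 / 1.58e-05
Step 3: Re = 2.3305e+07

2.3305e+07


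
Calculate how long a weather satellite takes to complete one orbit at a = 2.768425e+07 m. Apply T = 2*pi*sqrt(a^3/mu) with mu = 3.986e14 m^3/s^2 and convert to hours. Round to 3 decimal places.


Step 1: a^3 / mu = 2.121770e+22 / 3.986e14 = 5.323055e+07
Step 2: sqrt(5.323055e+07) = 7295.9273 s
Step 3: T = 2*pi * 7295.9273 = 45841.66 s
Step 4: T in hours = 45841.66 / 3600 = 12.734 hours

12.734


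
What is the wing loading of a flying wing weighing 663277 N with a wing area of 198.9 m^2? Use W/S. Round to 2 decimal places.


Step 1: Wing loading = W / S = 663277 / 198.9
Step 2: Wing loading = 3334.73 N/m^2

3334.73


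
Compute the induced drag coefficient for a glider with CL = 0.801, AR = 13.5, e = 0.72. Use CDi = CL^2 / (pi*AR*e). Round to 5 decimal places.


Step 1: CL^2 = 0.801^2 = 0.641601
Step 2: pi * AR * e = 3.14159 * 13.5 * 0.72 = 30.536281
Step 3: CDi = 0.641601 / 30.536281 = 0.02101

0.02101


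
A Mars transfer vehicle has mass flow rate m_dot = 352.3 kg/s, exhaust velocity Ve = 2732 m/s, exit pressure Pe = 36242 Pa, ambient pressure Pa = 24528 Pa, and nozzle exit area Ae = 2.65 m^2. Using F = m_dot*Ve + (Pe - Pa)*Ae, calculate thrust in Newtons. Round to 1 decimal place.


Step 1: Momentum thrust = m_dot * Ve = 352.3 * 2732 = 962483.6 N
Step 2: Pressure thrust = (Pe - Pa) * Ae = (36242 - 24528) * 2.65 = 31042.10 N
Step 3: Total thrust F = 962483.6 + 31042.10 = 993525.7 N

993525.7


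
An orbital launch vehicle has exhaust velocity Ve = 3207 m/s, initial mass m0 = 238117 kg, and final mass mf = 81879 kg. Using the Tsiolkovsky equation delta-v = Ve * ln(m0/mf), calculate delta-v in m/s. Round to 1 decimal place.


Step 1: Mass ratio m0/mf = 238117 / 81879 = 2.908157
Step 2: ln(2.908157) = 1.06752
Step 3: delta-v = 3207 * 1.06752 = 3423.5 m/s

3423.5


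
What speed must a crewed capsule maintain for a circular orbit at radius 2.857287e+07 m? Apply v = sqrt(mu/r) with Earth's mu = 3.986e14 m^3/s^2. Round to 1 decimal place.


Step 1: mu / r = 3.986e14 / 2.857287e+07 = 13950296.2076
Step 2: v = sqrt(13950296.2076) = 3735.0 m/s

3735.0


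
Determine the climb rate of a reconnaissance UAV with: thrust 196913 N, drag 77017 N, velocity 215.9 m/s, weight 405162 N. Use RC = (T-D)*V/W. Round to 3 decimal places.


Step 1: Excess thrust = T - D = 196913 - 77017 = 119896 N
Step 2: Excess power = 119896 * 215.9 = 25885546.4 W
Step 3: RC = 25885546.4 / 405162 = 63.889 m/s

63.889


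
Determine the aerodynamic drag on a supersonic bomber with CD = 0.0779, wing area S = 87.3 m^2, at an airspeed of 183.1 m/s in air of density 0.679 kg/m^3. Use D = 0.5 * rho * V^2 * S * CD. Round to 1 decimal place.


Step 1: Dynamic pressure q = 0.5 * 0.679 * 183.1^2 = 11381.9446 Pa
Step 2: Drag D = q * S * CD = 11381.9446 * 87.3 * 0.0779
Step 3: D = 77404.8 N

77404.8


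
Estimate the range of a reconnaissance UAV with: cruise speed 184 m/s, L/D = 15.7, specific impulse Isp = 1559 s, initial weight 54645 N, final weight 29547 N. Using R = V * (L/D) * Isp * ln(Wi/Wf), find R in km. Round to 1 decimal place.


Step 1: Coefficient = V * (L/D) * Isp = 184 * 15.7 * 1559 = 4503639.2 m
Step 2: Wi/Wf = 54645 / 29547 = 1.849426
Step 3: ln(1.849426) = 0.614876
Step 4: R = 4503639.2 * 0.614876 = 2769177.4 m = 2769.2 km

2769.2


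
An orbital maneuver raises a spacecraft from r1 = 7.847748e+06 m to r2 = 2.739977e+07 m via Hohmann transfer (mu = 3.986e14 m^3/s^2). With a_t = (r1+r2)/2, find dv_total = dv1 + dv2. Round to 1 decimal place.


Step 1: Transfer semi-major axis a_t = (7.847748e+06 + 2.739977e+07) / 2 = 1.762376e+07 m
Step 2: v1 (circular at r1) = sqrt(mu/r1) = 7126.83 m/s
Step 3: v_t1 = sqrt(mu*(2/r1 - 1/a_t)) = 8886.29 m/s
Step 4: dv1 = |8886.29 - 7126.83| = 1759.46 m/s
Step 5: v2 (circular at r2) = 3814.13 m/s, v_t2 = 2545.18 m/s
Step 6: dv2 = |3814.13 - 2545.18| = 1268.95 m/s
Step 7: Total delta-v = 1759.46 + 1268.95 = 3028.4 m/s

3028.4


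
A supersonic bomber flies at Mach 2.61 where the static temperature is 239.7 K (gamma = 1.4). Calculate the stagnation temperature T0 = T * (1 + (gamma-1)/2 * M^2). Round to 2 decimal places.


Step 1: (gamma-1)/2 = 0.2
Step 2: M^2 = 6.8121
Step 3: 1 + 0.2 * 6.8121 = 2.36242
Step 4: T0 = 239.7 * 2.36242 = 566.27 K

566.27


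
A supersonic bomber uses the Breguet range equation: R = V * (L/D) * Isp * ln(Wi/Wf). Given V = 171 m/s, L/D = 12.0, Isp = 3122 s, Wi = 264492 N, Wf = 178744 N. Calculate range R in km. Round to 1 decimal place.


Step 1: Coefficient = V * (L/D) * Isp = 171 * 12.0 * 3122 = 6406344.0 m
Step 2: Wi/Wf = 264492 / 178744 = 1.479725
Step 3: ln(1.479725) = 0.391856
Step 4: R = 6406344.0 * 0.391856 = 2510366.8 m = 2510.4 km

2510.4


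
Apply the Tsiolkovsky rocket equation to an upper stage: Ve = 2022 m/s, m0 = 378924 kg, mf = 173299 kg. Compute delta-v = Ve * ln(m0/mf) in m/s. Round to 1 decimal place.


Step 1: Mass ratio m0/mf = 378924 / 173299 = 2.186533
Step 2: ln(2.186533) = 0.782317
Step 3: delta-v = 2022 * 0.782317 = 1581.8 m/s

1581.8


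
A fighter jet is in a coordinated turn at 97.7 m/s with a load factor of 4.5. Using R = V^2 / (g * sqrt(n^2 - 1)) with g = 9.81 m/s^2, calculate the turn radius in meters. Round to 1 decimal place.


Step 1: V^2 = 97.7^2 = 9545.29
Step 2: n^2 - 1 = 4.5^2 - 1 = 19.25
Step 3: sqrt(19.25) = 4.387482
Step 4: R = 9545.29 / (9.81 * 4.387482) = 221.8 m

221.8


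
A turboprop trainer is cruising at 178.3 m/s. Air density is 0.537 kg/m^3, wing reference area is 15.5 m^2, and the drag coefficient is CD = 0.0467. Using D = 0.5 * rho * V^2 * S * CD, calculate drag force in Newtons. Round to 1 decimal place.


Step 1: Dynamic pressure q = 0.5 * 0.537 * 178.3^2 = 8535.854 Pa
Step 2: Drag D = q * S * CD = 8535.854 * 15.5 * 0.0467
Step 3: D = 6178.7 N

6178.7


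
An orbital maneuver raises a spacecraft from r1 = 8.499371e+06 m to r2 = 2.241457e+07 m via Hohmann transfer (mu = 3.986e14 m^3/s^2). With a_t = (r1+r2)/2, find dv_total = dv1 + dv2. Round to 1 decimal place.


Step 1: Transfer semi-major axis a_t = (8.499371e+06 + 2.241457e+07) / 2 = 1.545697e+07 m
Step 2: v1 (circular at r1) = sqrt(mu/r1) = 6848.18 m/s
Step 3: v_t1 = sqrt(mu*(2/r1 - 1/a_t)) = 8246.66 m/s
Step 4: dv1 = |8246.66 - 6848.18| = 1398.48 m/s
Step 5: v2 (circular at r2) = 4217.0 m/s, v_t2 = 3127.05 m/s
Step 6: dv2 = |4217.0 - 3127.05| = 1089.95 m/s
Step 7: Total delta-v = 1398.48 + 1089.95 = 2488.4 m/s

2488.4


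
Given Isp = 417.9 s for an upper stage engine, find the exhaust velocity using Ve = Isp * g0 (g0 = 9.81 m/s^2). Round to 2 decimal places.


Step 1: Ve = Isp * g0 = 417.9 * 9.81
Step 2: Ve = 4099.60 m/s

4099.60


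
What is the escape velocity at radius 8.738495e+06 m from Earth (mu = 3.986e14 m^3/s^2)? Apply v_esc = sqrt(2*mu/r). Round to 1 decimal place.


Step 1: 2*mu/r = 2 * 3.986e14 / 8.738495e+06 = 91228523.9049
Step 2: v_esc = sqrt(91228523.9049) = 9551.4 m/s

9551.4


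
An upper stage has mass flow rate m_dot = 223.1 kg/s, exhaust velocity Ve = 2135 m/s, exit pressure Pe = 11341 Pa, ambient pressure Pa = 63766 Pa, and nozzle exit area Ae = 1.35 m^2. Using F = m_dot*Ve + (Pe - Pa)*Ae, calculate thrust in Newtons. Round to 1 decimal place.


Step 1: Momentum thrust = m_dot * Ve = 223.1 * 2135 = 476318.5 N
Step 2: Pressure thrust = (Pe - Pa) * Ae = (11341 - 63766) * 1.35 = -70773.75 N
Step 3: Total thrust F = 476318.5 + -70773.75 = 405544.8 N

405544.8


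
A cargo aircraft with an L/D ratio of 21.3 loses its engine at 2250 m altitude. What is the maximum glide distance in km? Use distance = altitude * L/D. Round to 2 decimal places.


Step 1: Glide distance = altitude * L/D = 2250 * 21.3 = 47925.0 m
Step 2: Convert to km: 47925.0 / 1000 = 47.93 km

47.93


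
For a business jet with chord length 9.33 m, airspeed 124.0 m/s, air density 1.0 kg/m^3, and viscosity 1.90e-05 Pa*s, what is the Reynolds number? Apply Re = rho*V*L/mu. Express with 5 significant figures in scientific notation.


Step 1: Numerator = rho * V * L = 1.0 * 124.0 * 9.33 = 1156.92
Step 2: Re = 1156.92 / 1.90e-05
Step 3: Re = 6.0891e+07

6.0891e+07


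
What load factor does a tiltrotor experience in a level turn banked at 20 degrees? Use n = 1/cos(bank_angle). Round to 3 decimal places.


Step 1: Convert 20 degrees to radians = 0.349066
Step 2: cos(20 deg) = 0.939693
Step 3: n = 1 / 0.939693 = 1.064

1.064


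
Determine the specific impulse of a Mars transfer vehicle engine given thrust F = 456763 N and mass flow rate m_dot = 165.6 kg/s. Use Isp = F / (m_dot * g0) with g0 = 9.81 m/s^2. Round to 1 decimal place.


Step 1: m_dot * g0 = 165.6 * 9.81 = 1624.54
Step 2: Isp = 456763 / 1624.54 = 281.2 s

281.2


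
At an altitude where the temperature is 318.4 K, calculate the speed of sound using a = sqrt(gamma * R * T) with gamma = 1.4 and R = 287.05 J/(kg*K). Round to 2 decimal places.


Step 1: gamma * R * T = 1.4 * 287.05 * 318.4 = 127955.408
Step 2: a = sqrt(127955.408) = 357.71 m/s

357.71


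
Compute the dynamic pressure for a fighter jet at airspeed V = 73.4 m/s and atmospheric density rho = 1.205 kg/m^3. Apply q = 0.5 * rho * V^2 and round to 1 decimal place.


Step 1: V^2 = 73.4^2 = 5387.56
Step 2: q = 0.5 * 1.205 * 5387.56
Step 3: q = 3246.0 Pa

3246.0


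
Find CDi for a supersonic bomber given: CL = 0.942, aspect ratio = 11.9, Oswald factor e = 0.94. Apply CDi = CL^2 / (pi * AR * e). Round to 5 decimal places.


Step 1: CL^2 = 0.942^2 = 0.887364
Step 2: pi * AR * e = 3.14159 * 11.9 * 0.94 = 35.141855
Step 3: CDi = 0.887364 / 35.141855 = 0.02525

0.02525


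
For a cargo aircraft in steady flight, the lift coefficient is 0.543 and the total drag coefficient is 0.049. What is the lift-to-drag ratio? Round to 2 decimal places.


Step 1: L/D = CL / CD = 0.543 / 0.049
Step 2: L/D = 11.08

11.08


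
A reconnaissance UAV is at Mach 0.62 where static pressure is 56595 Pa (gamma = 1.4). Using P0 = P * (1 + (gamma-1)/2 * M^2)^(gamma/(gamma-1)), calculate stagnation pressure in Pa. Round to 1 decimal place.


Step 1: (gamma-1)/2 * M^2 = 0.2 * 0.3844 = 0.07688
Step 2: 1 + 0.07688 = 1.07688
Step 3: Exponent gamma/(gamma-1) = 3.5
Step 4: P0 = 56595 * 1.07688^3.5 = 73343.8 Pa

73343.8


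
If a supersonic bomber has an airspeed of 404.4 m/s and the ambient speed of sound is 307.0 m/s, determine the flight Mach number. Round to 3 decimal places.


Step 1: M = V / a = 404.4 / 307.0
Step 2: M = 1.317

1.317


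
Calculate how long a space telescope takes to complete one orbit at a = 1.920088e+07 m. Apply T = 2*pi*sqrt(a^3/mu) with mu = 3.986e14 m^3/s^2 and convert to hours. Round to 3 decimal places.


Step 1: a^3 / mu = 7.078861e+21 / 3.986e14 = 1.775931e+07
Step 2: sqrt(1.775931e+07) = 4214.1797 s
Step 3: T = 2*pi * 4214.1797 = 26478.47 s
Step 4: T in hours = 26478.47 / 3600 = 7.355 hours

7.355


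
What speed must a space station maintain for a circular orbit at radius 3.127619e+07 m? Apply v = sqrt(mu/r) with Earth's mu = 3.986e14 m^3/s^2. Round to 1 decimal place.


Step 1: mu / r = 3.986e14 / 3.127619e+07 = 12744519.0735
Step 2: v = sqrt(12744519.0735) = 3569.9 m/s

3569.9


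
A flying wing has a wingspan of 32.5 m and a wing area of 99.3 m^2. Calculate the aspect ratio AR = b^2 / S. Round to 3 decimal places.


Step 1: b^2 = 32.5^2 = 1056.25
Step 2: AR = 1056.25 / 99.3 = 10.637

10.637


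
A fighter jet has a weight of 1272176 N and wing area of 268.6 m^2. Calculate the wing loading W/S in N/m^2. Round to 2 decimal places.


Step 1: Wing loading = W / S = 1272176 / 268.6
Step 2: Wing loading = 4736.32 N/m^2

4736.32


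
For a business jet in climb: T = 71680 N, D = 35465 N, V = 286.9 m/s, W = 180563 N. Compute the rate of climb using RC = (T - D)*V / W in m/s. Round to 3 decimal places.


Step 1: Excess thrust = T - D = 71680 - 35465 = 36215 N
Step 2: Excess power = 36215 * 286.9 = 10390083.5 W
Step 3: RC = 10390083.5 / 180563 = 57.543 m/s

57.543


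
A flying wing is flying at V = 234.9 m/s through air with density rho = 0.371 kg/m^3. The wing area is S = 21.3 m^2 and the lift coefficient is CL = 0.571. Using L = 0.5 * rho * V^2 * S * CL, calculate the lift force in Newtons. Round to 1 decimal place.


Step 1: Calculate dynamic pressure q = 0.5 * 0.371 * 234.9^2 = 0.5 * 0.371 * 55178.01 = 10235.5209 Pa
Step 2: Multiply by wing area and lift coefficient: L = 10235.5209 * 21.3 * 0.571
Step 3: L = 218016.5942 * 0.571 = 124487.5 N

124487.5
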